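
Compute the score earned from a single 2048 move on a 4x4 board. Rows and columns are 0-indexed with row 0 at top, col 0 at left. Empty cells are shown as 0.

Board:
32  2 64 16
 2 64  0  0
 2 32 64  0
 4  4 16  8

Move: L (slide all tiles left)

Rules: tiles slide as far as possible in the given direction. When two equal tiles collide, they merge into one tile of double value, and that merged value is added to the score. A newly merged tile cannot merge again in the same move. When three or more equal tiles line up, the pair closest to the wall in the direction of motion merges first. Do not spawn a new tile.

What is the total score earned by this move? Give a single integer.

Slide left:
row 0: [32, 2, 64, 16] -> [32, 2, 64, 16]  score +0 (running 0)
row 1: [2, 64, 0, 0] -> [2, 64, 0, 0]  score +0 (running 0)
row 2: [2, 32, 64, 0] -> [2, 32, 64, 0]  score +0 (running 0)
row 3: [4, 4, 16, 8] -> [8, 16, 8, 0]  score +8 (running 8)
Board after move:
32  2 64 16
 2 64  0  0
 2 32 64  0
 8 16  8  0

Answer: 8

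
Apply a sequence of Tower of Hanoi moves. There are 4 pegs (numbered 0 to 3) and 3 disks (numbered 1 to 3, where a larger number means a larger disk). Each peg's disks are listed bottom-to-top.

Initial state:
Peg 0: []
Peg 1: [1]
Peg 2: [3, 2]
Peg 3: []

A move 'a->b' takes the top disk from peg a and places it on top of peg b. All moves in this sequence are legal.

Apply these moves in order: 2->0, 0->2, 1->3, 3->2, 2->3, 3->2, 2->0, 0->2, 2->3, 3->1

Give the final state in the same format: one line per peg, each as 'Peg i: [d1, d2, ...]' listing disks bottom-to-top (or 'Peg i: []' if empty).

After move 1 (2->0):
Peg 0: [2]
Peg 1: [1]
Peg 2: [3]
Peg 3: []

After move 2 (0->2):
Peg 0: []
Peg 1: [1]
Peg 2: [3, 2]
Peg 3: []

After move 3 (1->3):
Peg 0: []
Peg 1: []
Peg 2: [3, 2]
Peg 3: [1]

After move 4 (3->2):
Peg 0: []
Peg 1: []
Peg 2: [3, 2, 1]
Peg 3: []

After move 5 (2->3):
Peg 0: []
Peg 1: []
Peg 2: [3, 2]
Peg 3: [1]

After move 6 (3->2):
Peg 0: []
Peg 1: []
Peg 2: [3, 2, 1]
Peg 3: []

After move 7 (2->0):
Peg 0: [1]
Peg 1: []
Peg 2: [3, 2]
Peg 3: []

After move 8 (0->2):
Peg 0: []
Peg 1: []
Peg 2: [3, 2, 1]
Peg 3: []

After move 9 (2->3):
Peg 0: []
Peg 1: []
Peg 2: [3, 2]
Peg 3: [1]

After move 10 (3->1):
Peg 0: []
Peg 1: [1]
Peg 2: [3, 2]
Peg 3: []

Answer: Peg 0: []
Peg 1: [1]
Peg 2: [3, 2]
Peg 3: []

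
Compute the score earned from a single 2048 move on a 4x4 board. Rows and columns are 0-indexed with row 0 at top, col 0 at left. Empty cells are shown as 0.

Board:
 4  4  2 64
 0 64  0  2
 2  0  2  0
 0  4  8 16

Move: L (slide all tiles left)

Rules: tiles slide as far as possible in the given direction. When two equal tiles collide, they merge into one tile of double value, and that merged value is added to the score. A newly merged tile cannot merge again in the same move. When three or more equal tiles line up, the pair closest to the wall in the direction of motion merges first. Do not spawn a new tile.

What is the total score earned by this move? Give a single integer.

Answer: 12

Derivation:
Slide left:
row 0: [4, 4, 2, 64] -> [8, 2, 64, 0]  score +8 (running 8)
row 1: [0, 64, 0, 2] -> [64, 2, 0, 0]  score +0 (running 8)
row 2: [2, 0, 2, 0] -> [4, 0, 0, 0]  score +4 (running 12)
row 3: [0, 4, 8, 16] -> [4, 8, 16, 0]  score +0 (running 12)
Board after move:
 8  2 64  0
64  2  0  0
 4  0  0  0
 4  8 16  0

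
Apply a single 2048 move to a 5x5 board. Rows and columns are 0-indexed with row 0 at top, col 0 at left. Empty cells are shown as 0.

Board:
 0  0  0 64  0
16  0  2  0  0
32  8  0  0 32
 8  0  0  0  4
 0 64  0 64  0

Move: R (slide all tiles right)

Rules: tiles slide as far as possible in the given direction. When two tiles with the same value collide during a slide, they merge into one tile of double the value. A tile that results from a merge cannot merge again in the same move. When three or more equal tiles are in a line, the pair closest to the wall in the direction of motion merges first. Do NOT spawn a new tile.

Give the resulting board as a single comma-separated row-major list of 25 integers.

Slide right:
row 0: [0, 0, 0, 64, 0] -> [0, 0, 0, 0, 64]
row 1: [16, 0, 2, 0, 0] -> [0, 0, 0, 16, 2]
row 2: [32, 8, 0, 0, 32] -> [0, 0, 32, 8, 32]
row 3: [8, 0, 0, 0, 4] -> [0, 0, 0, 8, 4]
row 4: [0, 64, 0, 64, 0] -> [0, 0, 0, 0, 128]

Answer: 0, 0, 0, 0, 64, 0, 0, 0, 16, 2, 0, 0, 32, 8, 32, 0, 0, 0, 8, 4, 0, 0, 0, 0, 128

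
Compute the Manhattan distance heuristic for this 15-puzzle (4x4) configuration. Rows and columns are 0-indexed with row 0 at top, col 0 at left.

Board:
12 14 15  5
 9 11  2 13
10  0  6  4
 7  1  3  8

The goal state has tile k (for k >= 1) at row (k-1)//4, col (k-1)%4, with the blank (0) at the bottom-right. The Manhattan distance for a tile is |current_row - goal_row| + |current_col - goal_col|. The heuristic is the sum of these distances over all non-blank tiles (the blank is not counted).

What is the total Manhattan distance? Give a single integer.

Answer: 43

Derivation:
Tile 12: (0,0)->(2,3) = 5
Tile 14: (0,1)->(3,1) = 3
Tile 15: (0,2)->(3,2) = 3
Tile 5: (0,3)->(1,0) = 4
Tile 9: (1,0)->(2,0) = 1
Tile 11: (1,1)->(2,2) = 2
Tile 2: (1,2)->(0,1) = 2
Tile 13: (1,3)->(3,0) = 5
Tile 10: (2,0)->(2,1) = 1
Tile 6: (2,2)->(1,1) = 2
Tile 4: (2,3)->(0,3) = 2
Tile 7: (3,0)->(1,2) = 4
Tile 1: (3,1)->(0,0) = 4
Tile 3: (3,2)->(0,2) = 3
Tile 8: (3,3)->(1,3) = 2
Sum: 5 + 3 + 3 + 4 + 1 + 2 + 2 + 5 + 1 + 2 + 2 + 4 + 4 + 3 + 2 = 43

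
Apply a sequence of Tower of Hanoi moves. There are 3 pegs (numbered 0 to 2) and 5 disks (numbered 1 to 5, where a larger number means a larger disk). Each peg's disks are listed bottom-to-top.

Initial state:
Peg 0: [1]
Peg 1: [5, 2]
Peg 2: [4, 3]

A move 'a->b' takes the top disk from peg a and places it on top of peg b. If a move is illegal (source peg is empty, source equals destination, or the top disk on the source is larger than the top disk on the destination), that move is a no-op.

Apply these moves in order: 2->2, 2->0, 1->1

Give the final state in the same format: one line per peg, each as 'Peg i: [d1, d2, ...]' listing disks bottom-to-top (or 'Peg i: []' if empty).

Answer: Peg 0: [1]
Peg 1: [5, 2]
Peg 2: [4, 3]

Derivation:
After move 1 (2->2):
Peg 0: [1]
Peg 1: [5, 2]
Peg 2: [4, 3]

After move 2 (2->0):
Peg 0: [1]
Peg 1: [5, 2]
Peg 2: [4, 3]

After move 3 (1->1):
Peg 0: [1]
Peg 1: [5, 2]
Peg 2: [4, 3]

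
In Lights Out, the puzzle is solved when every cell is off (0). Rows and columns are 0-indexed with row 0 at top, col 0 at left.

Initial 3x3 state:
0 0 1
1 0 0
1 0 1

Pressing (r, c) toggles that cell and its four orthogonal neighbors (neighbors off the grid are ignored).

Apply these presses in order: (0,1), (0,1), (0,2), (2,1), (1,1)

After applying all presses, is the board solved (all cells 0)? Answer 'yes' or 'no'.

Answer: yes

Derivation:
After press 1 at (0,1):
1 1 0
1 1 0
1 0 1

After press 2 at (0,1):
0 0 1
1 0 0
1 0 1

After press 3 at (0,2):
0 1 0
1 0 1
1 0 1

After press 4 at (2,1):
0 1 0
1 1 1
0 1 0

After press 5 at (1,1):
0 0 0
0 0 0
0 0 0

Lights still on: 0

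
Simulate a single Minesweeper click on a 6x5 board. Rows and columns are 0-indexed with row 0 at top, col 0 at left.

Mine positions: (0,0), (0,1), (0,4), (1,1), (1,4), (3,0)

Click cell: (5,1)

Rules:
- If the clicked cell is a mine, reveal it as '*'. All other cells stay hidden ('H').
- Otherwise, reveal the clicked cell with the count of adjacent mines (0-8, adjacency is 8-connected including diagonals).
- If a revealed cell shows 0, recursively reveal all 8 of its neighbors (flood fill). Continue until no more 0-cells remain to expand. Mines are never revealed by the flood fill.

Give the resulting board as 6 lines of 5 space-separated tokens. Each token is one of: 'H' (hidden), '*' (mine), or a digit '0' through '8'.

H H H H H
H H H H H
H 2 1 1 1
H 1 0 0 0
1 1 0 0 0
0 0 0 0 0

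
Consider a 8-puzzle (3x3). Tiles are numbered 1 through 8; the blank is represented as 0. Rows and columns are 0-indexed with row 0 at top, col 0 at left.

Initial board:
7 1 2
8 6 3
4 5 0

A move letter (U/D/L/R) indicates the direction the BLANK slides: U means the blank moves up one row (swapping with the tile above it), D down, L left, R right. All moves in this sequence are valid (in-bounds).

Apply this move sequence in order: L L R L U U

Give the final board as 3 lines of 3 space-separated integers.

Answer: 0 1 2
7 6 3
8 4 5

Derivation:
After move 1 (L):
7 1 2
8 6 3
4 0 5

After move 2 (L):
7 1 2
8 6 3
0 4 5

After move 3 (R):
7 1 2
8 6 3
4 0 5

After move 4 (L):
7 1 2
8 6 3
0 4 5

After move 5 (U):
7 1 2
0 6 3
8 4 5

After move 6 (U):
0 1 2
7 6 3
8 4 5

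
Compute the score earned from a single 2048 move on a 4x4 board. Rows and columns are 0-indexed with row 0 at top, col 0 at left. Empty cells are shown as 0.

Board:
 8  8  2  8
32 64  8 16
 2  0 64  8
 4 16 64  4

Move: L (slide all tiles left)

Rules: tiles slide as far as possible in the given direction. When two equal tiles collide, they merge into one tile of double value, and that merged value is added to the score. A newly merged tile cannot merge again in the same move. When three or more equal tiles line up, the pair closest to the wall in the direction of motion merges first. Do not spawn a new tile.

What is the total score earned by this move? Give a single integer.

Answer: 16

Derivation:
Slide left:
row 0: [8, 8, 2, 8] -> [16, 2, 8, 0]  score +16 (running 16)
row 1: [32, 64, 8, 16] -> [32, 64, 8, 16]  score +0 (running 16)
row 2: [2, 0, 64, 8] -> [2, 64, 8, 0]  score +0 (running 16)
row 3: [4, 16, 64, 4] -> [4, 16, 64, 4]  score +0 (running 16)
Board after move:
16  2  8  0
32 64  8 16
 2 64  8  0
 4 16 64  4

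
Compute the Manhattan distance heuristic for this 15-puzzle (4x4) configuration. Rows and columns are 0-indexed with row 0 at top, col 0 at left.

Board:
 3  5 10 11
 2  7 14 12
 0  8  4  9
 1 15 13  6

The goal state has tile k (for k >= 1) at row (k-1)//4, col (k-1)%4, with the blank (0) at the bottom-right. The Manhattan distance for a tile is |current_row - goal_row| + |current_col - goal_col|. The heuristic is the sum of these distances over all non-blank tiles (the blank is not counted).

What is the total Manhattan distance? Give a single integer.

Answer: 36

Derivation:
Tile 3: (0,0)->(0,2) = 2
Tile 5: (0,1)->(1,0) = 2
Tile 10: (0,2)->(2,1) = 3
Tile 11: (0,3)->(2,2) = 3
Tile 2: (1,0)->(0,1) = 2
Tile 7: (1,1)->(1,2) = 1
Tile 14: (1,2)->(3,1) = 3
Tile 12: (1,3)->(2,3) = 1
Tile 8: (2,1)->(1,3) = 3
Tile 4: (2,2)->(0,3) = 3
Tile 9: (2,3)->(2,0) = 3
Tile 1: (3,0)->(0,0) = 3
Tile 15: (3,1)->(3,2) = 1
Tile 13: (3,2)->(3,0) = 2
Tile 6: (3,3)->(1,1) = 4
Sum: 2 + 2 + 3 + 3 + 2 + 1 + 3 + 1 + 3 + 3 + 3 + 3 + 1 + 2 + 4 = 36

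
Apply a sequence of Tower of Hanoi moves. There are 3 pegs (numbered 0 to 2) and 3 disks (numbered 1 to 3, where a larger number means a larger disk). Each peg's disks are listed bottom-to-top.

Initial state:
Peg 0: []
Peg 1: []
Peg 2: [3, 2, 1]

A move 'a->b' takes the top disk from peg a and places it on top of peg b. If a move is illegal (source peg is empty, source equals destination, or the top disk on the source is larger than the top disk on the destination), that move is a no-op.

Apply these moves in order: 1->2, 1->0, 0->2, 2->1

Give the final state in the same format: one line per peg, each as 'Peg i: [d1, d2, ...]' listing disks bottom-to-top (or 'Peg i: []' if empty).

After move 1 (1->2):
Peg 0: []
Peg 1: []
Peg 2: [3, 2, 1]

After move 2 (1->0):
Peg 0: []
Peg 1: []
Peg 2: [3, 2, 1]

After move 3 (0->2):
Peg 0: []
Peg 1: []
Peg 2: [3, 2, 1]

After move 4 (2->1):
Peg 0: []
Peg 1: [1]
Peg 2: [3, 2]

Answer: Peg 0: []
Peg 1: [1]
Peg 2: [3, 2]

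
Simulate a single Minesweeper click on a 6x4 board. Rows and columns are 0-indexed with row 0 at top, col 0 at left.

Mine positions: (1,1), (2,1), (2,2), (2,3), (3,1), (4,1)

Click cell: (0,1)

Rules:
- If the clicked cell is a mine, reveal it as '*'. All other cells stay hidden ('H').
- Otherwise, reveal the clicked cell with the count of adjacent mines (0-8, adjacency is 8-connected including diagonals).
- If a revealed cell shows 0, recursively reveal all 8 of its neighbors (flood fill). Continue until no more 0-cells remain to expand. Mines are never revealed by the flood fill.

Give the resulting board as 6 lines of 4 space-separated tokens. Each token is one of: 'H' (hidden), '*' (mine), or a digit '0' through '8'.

H 1 H H
H H H H
H H H H
H H H H
H H H H
H H H H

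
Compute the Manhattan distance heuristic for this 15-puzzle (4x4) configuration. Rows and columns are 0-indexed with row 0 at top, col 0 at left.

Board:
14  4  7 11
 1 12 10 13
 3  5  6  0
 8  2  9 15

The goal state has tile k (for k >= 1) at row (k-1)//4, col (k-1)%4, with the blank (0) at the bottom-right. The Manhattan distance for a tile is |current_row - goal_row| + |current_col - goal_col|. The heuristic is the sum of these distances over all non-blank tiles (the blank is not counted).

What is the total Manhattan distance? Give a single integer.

Answer: 41

Derivation:
Tile 14: at (0,0), goal (3,1), distance |0-3|+|0-1| = 4
Tile 4: at (0,1), goal (0,3), distance |0-0|+|1-3| = 2
Tile 7: at (0,2), goal (1,2), distance |0-1|+|2-2| = 1
Tile 11: at (0,3), goal (2,2), distance |0-2|+|3-2| = 3
Tile 1: at (1,0), goal (0,0), distance |1-0|+|0-0| = 1
Tile 12: at (1,1), goal (2,3), distance |1-2|+|1-3| = 3
Tile 10: at (1,2), goal (2,1), distance |1-2|+|2-1| = 2
Tile 13: at (1,3), goal (3,0), distance |1-3|+|3-0| = 5
Tile 3: at (2,0), goal (0,2), distance |2-0|+|0-2| = 4
Tile 5: at (2,1), goal (1,0), distance |2-1|+|1-0| = 2
Tile 6: at (2,2), goal (1,1), distance |2-1|+|2-1| = 2
Tile 8: at (3,0), goal (1,3), distance |3-1|+|0-3| = 5
Tile 2: at (3,1), goal (0,1), distance |3-0|+|1-1| = 3
Tile 9: at (3,2), goal (2,0), distance |3-2|+|2-0| = 3
Tile 15: at (3,3), goal (3,2), distance |3-3|+|3-2| = 1
Sum: 4 + 2 + 1 + 3 + 1 + 3 + 2 + 5 + 4 + 2 + 2 + 5 + 3 + 3 + 1 = 41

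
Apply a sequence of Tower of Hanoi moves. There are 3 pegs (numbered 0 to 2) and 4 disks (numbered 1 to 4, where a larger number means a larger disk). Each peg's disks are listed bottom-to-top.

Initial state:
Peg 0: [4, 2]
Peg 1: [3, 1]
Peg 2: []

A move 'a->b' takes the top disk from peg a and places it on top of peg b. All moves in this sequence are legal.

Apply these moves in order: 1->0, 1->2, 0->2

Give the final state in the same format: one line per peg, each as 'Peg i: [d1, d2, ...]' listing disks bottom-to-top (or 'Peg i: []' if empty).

Answer: Peg 0: [4, 2]
Peg 1: []
Peg 2: [3, 1]

Derivation:
After move 1 (1->0):
Peg 0: [4, 2, 1]
Peg 1: [3]
Peg 2: []

After move 2 (1->2):
Peg 0: [4, 2, 1]
Peg 1: []
Peg 2: [3]

After move 3 (0->2):
Peg 0: [4, 2]
Peg 1: []
Peg 2: [3, 1]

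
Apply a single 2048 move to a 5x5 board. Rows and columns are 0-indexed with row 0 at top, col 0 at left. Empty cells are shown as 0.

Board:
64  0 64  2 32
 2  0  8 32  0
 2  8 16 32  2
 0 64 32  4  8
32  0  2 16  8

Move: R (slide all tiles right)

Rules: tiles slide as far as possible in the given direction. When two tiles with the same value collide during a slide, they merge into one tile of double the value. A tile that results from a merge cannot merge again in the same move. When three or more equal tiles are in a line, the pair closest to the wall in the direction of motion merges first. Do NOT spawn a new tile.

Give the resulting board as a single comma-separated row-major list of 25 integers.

Slide right:
row 0: [64, 0, 64, 2, 32] -> [0, 0, 128, 2, 32]
row 1: [2, 0, 8, 32, 0] -> [0, 0, 2, 8, 32]
row 2: [2, 8, 16, 32, 2] -> [2, 8, 16, 32, 2]
row 3: [0, 64, 32, 4, 8] -> [0, 64, 32, 4, 8]
row 4: [32, 0, 2, 16, 8] -> [0, 32, 2, 16, 8]

Answer: 0, 0, 128, 2, 32, 0, 0, 2, 8, 32, 2, 8, 16, 32, 2, 0, 64, 32, 4, 8, 0, 32, 2, 16, 8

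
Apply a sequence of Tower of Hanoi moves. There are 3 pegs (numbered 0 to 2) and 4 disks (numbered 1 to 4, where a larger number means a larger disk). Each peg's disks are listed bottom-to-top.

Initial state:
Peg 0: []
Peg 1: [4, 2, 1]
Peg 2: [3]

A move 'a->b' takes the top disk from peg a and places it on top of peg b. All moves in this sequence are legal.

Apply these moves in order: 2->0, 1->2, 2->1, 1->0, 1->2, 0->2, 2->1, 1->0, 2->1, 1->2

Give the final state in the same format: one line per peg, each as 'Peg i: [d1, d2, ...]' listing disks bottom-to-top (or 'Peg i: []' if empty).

Answer: Peg 0: [3, 1]
Peg 1: [4]
Peg 2: [2]

Derivation:
After move 1 (2->0):
Peg 0: [3]
Peg 1: [4, 2, 1]
Peg 2: []

After move 2 (1->2):
Peg 0: [3]
Peg 1: [4, 2]
Peg 2: [1]

After move 3 (2->1):
Peg 0: [3]
Peg 1: [4, 2, 1]
Peg 2: []

After move 4 (1->0):
Peg 0: [3, 1]
Peg 1: [4, 2]
Peg 2: []

After move 5 (1->2):
Peg 0: [3, 1]
Peg 1: [4]
Peg 2: [2]

After move 6 (0->2):
Peg 0: [3]
Peg 1: [4]
Peg 2: [2, 1]

After move 7 (2->1):
Peg 0: [3]
Peg 1: [4, 1]
Peg 2: [2]

After move 8 (1->0):
Peg 0: [3, 1]
Peg 1: [4]
Peg 2: [2]

After move 9 (2->1):
Peg 0: [3, 1]
Peg 1: [4, 2]
Peg 2: []

After move 10 (1->2):
Peg 0: [3, 1]
Peg 1: [4]
Peg 2: [2]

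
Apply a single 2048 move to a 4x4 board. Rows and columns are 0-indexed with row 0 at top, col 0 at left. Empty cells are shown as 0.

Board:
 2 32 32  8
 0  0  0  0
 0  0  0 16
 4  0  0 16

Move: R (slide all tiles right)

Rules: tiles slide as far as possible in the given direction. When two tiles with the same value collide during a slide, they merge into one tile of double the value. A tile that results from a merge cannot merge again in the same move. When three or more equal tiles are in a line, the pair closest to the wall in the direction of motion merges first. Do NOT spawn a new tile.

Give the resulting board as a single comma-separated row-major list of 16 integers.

Slide right:
row 0: [2, 32, 32, 8] -> [0, 2, 64, 8]
row 1: [0, 0, 0, 0] -> [0, 0, 0, 0]
row 2: [0, 0, 0, 16] -> [0, 0, 0, 16]
row 3: [4, 0, 0, 16] -> [0, 0, 4, 16]

Answer: 0, 2, 64, 8, 0, 0, 0, 0, 0, 0, 0, 16, 0, 0, 4, 16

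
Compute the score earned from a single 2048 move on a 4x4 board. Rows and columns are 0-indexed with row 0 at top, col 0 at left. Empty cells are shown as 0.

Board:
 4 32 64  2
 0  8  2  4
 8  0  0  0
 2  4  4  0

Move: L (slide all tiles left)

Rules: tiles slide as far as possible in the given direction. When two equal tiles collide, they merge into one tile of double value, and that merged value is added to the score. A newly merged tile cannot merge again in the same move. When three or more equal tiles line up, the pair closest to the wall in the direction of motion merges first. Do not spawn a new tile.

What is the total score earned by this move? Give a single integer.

Slide left:
row 0: [4, 32, 64, 2] -> [4, 32, 64, 2]  score +0 (running 0)
row 1: [0, 8, 2, 4] -> [8, 2, 4, 0]  score +0 (running 0)
row 2: [8, 0, 0, 0] -> [8, 0, 0, 0]  score +0 (running 0)
row 3: [2, 4, 4, 0] -> [2, 8, 0, 0]  score +8 (running 8)
Board after move:
 4 32 64  2
 8  2  4  0
 8  0  0  0
 2  8  0  0

Answer: 8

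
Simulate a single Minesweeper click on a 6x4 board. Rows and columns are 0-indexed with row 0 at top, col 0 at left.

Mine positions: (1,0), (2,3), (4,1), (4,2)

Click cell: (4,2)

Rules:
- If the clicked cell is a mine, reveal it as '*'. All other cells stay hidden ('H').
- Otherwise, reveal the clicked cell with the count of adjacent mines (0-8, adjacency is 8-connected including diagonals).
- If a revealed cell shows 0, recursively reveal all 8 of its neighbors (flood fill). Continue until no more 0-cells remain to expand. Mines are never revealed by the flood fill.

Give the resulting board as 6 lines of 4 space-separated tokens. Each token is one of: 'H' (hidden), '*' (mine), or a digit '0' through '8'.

H H H H
H H H H
H H H H
H H H H
H H * H
H H H H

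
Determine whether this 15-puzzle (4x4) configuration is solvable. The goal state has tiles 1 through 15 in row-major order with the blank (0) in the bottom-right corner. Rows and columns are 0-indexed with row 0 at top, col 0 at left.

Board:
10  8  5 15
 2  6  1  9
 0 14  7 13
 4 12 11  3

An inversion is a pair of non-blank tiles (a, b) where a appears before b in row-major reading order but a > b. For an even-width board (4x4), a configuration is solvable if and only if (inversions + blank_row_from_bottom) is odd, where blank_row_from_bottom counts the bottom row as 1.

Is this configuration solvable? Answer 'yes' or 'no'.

Answer: no

Derivation:
Inversions: 54
Blank is in row 2 (0-indexed from top), which is row 2 counting from the bottom (bottom = 1).
54 + 2 = 56, which is even, so the puzzle is not solvable.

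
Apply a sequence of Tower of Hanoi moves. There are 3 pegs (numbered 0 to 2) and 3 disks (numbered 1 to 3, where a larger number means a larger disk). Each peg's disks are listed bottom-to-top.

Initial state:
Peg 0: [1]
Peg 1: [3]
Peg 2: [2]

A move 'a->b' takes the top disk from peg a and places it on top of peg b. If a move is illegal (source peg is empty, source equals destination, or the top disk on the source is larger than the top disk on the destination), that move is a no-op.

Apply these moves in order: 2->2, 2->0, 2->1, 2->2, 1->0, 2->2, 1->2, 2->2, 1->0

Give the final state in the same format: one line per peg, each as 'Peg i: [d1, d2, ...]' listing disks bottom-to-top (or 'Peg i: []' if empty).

Answer: Peg 0: [1]
Peg 1: [3]
Peg 2: [2]

Derivation:
After move 1 (2->2):
Peg 0: [1]
Peg 1: [3]
Peg 2: [2]

After move 2 (2->0):
Peg 0: [1]
Peg 1: [3]
Peg 2: [2]

After move 3 (2->1):
Peg 0: [1]
Peg 1: [3, 2]
Peg 2: []

After move 4 (2->2):
Peg 0: [1]
Peg 1: [3, 2]
Peg 2: []

After move 5 (1->0):
Peg 0: [1]
Peg 1: [3, 2]
Peg 2: []

After move 6 (2->2):
Peg 0: [1]
Peg 1: [3, 2]
Peg 2: []

After move 7 (1->2):
Peg 0: [1]
Peg 1: [3]
Peg 2: [2]

After move 8 (2->2):
Peg 0: [1]
Peg 1: [3]
Peg 2: [2]

After move 9 (1->0):
Peg 0: [1]
Peg 1: [3]
Peg 2: [2]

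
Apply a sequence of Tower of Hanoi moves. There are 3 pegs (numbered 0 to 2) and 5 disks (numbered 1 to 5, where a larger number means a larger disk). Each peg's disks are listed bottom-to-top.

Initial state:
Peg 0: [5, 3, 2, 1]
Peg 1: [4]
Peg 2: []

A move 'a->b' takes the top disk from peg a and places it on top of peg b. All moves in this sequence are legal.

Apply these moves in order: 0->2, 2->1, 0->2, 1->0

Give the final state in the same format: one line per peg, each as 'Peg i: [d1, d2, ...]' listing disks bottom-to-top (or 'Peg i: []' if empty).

Answer: Peg 0: [5, 3, 1]
Peg 1: [4]
Peg 2: [2]

Derivation:
After move 1 (0->2):
Peg 0: [5, 3, 2]
Peg 1: [4]
Peg 2: [1]

After move 2 (2->1):
Peg 0: [5, 3, 2]
Peg 1: [4, 1]
Peg 2: []

After move 3 (0->2):
Peg 0: [5, 3]
Peg 1: [4, 1]
Peg 2: [2]

After move 4 (1->0):
Peg 0: [5, 3, 1]
Peg 1: [4]
Peg 2: [2]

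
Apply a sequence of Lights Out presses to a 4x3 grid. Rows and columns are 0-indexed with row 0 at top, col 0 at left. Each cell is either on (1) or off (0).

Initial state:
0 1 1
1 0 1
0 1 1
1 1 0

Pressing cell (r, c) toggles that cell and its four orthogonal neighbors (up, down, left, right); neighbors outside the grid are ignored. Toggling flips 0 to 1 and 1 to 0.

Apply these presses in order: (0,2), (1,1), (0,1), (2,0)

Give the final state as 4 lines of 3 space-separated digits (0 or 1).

Answer: 1 0 1
1 0 1
1 1 1
0 1 0

Derivation:
After press 1 at (0,2):
0 0 0
1 0 0
0 1 1
1 1 0

After press 2 at (1,1):
0 1 0
0 1 1
0 0 1
1 1 0

After press 3 at (0,1):
1 0 1
0 0 1
0 0 1
1 1 0

After press 4 at (2,0):
1 0 1
1 0 1
1 1 1
0 1 0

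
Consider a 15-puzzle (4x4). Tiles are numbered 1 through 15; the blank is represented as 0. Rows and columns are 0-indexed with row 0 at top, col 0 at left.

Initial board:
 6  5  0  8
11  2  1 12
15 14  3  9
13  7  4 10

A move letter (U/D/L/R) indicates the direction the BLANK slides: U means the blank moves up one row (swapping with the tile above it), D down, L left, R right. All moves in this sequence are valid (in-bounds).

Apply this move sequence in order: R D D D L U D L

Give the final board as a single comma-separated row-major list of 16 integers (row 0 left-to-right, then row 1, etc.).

After move 1 (R):
 6  5  8  0
11  2  1 12
15 14  3  9
13  7  4 10

After move 2 (D):
 6  5  8 12
11  2  1  0
15 14  3  9
13  7  4 10

After move 3 (D):
 6  5  8 12
11  2  1  9
15 14  3  0
13  7  4 10

After move 4 (D):
 6  5  8 12
11  2  1  9
15 14  3 10
13  7  4  0

After move 5 (L):
 6  5  8 12
11  2  1  9
15 14  3 10
13  7  0  4

After move 6 (U):
 6  5  8 12
11  2  1  9
15 14  0 10
13  7  3  4

After move 7 (D):
 6  5  8 12
11  2  1  9
15 14  3 10
13  7  0  4

After move 8 (L):
 6  5  8 12
11  2  1  9
15 14  3 10
13  0  7  4

Answer: 6, 5, 8, 12, 11, 2, 1, 9, 15, 14, 3, 10, 13, 0, 7, 4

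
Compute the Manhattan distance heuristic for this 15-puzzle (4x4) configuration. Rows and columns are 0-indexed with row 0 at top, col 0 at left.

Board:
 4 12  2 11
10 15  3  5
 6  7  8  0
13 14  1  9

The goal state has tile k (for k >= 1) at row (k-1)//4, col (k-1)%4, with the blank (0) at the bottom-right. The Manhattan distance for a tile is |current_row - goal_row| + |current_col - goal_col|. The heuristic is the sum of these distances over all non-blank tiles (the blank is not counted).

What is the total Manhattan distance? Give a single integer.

Answer: 35

Derivation:
Tile 4: at (0,0), goal (0,3), distance |0-0|+|0-3| = 3
Tile 12: at (0,1), goal (2,3), distance |0-2|+|1-3| = 4
Tile 2: at (0,2), goal (0,1), distance |0-0|+|2-1| = 1
Tile 11: at (0,3), goal (2,2), distance |0-2|+|3-2| = 3
Tile 10: at (1,0), goal (2,1), distance |1-2|+|0-1| = 2
Tile 15: at (1,1), goal (3,2), distance |1-3|+|1-2| = 3
Tile 3: at (1,2), goal (0,2), distance |1-0|+|2-2| = 1
Tile 5: at (1,3), goal (1,0), distance |1-1|+|3-0| = 3
Tile 6: at (2,0), goal (1,1), distance |2-1|+|0-1| = 2
Tile 7: at (2,1), goal (1,2), distance |2-1|+|1-2| = 2
Tile 8: at (2,2), goal (1,3), distance |2-1|+|2-3| = 2
Tile 13: at (3,0), goal (3,0), distance |3-3|+|0-0| = 0
Tile 14: at (3,1), goal (3,1), distance |3-3|+|1-1| = 0
Tile 1: at (3,2), goal (0,0), distance |3-0|+|2-0| = 5
Tile 9: at (3,3), goal (2,0), distance |3-2|+|3-0| = 4
Sum: 3 + 4 + 1 + 3 + 2 + 3 + 1 + 3 + 2 + 2 + 2 + 0 + 0 + 5 + 4 = 35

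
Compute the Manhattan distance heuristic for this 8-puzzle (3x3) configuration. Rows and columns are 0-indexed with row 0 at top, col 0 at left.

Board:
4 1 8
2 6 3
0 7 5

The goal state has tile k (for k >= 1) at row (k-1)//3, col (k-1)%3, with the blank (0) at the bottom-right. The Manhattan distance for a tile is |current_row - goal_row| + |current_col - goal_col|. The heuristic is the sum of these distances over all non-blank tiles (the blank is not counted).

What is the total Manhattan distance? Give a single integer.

Answer: 12

Derivation:
Tile 4: at (0,0), goal (1,0), distance |0-1|+|0-0| = 1
Tile 1: at (0,1), goal (0,0), distance |0-0|+|1-0| = 1
Tile 8: at (0,2), goal (2,1), distance |0-2|+|2-1| = 3
Tile 2: at (1,0), goal (0,1), distance |1-0|+|0-1| = 2
Tile 6: at (1,1), goal (1,2), distance |1-1|+|1-2| = 1
Tile 3: at (1,2), goal (0,2), distance |1-0|+|2-2| = 1
Tile 7: at (2,1), goal (2,0), distance |2-2|+|1-0| = 1
Tile 5: at (2,2), goal (1,1), distance |2-1|+|2-1| = 2
Sum: 1 + 1 + 3 + 2 + 1 + 1 + 1 + 2 = 12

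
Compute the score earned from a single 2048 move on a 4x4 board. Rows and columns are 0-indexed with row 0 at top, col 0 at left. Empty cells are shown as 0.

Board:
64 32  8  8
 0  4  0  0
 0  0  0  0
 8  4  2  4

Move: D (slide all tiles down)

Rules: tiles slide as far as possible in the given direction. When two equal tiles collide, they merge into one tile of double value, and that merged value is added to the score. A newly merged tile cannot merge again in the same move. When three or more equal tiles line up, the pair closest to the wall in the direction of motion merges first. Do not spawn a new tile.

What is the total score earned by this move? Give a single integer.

Answer: 8

Derivation:
Slide down:
col 0: [64, 0, 0, 8] -> [0, 0, 64, 8]  score +0 (running 0)
col 1: [32, 4, 0, 4] -> [0, 0, 32, 8]  score +8 (running 8)
col 2: [8, 0, 0, 2] -> [0, 0, 8, 2]  score +0 (running 8)
col 3: [8, 0, 0, 4] -> [0, 0, 8, 4]  score +0 (running 8)
Board after move:
 0  0  0  0
 0  0  0  0
64 32  8  8
 8  8  2  4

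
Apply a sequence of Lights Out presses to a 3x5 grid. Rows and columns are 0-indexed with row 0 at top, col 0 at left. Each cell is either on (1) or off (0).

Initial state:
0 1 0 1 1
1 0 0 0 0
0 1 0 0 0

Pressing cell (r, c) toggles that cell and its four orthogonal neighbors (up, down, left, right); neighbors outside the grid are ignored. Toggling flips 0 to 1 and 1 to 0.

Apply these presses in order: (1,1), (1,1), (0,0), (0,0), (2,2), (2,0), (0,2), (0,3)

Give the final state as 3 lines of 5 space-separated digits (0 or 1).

Answer: 0 0 0 1 0
0 0 0 1 0
1 1 1 1 0

Derivation:
After press 1 at (1,1):
0 0 0 1 1
0 1 1 0 0
0 0 0 0 0

After press 2 at (1,1):
0 1 0 1 1
1 0 0 0 0
0 1 0 0 0

After press 3 at (0,0):
1 0 0 1 1
0 0 0 0 0
0 1 0 0 0

After press 4 at (0,0):
0 1 0 1 1
1 0 0 0 0
0 1 0 0 0

After press 5 at (2,2):
0 1 0 1 1
1 0 1 0 0
0 0 1 1 0

After press 6 at (2,0):
0 1 0 1 1
0 0 1 0 0
1 1 1 1 0

After press 7 at (0,2):
0 0 1 0 1
0 0 0 0 0
1 1 1 1 0

After press 8 at (0,3):
0 0 0 1 0
0 0 0 1 0
1 1 1 1 0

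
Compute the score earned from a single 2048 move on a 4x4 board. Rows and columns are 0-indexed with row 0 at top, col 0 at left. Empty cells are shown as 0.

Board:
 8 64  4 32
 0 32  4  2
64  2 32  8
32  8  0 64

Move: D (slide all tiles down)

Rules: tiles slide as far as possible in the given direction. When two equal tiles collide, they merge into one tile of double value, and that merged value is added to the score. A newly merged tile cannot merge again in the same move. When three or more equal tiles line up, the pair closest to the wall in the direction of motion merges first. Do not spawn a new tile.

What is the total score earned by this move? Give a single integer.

Slide down:
col 0: [8, 0, 64, 32] -> [0, 8, 64, 32]  score +0 (running 0)
col 1: [64, 32, 2, 8] -> [64, 32, 2, 8]  score +0 (running 0)
col 2: [4, 4, 32, 0] -> [0, 0, 8, 32]  score +8 (running 8)
col 3: [32, 2, 8, 64] -> [32, 2, 8, 64]  score +0 (running 8)
Board after move:
 0 64  0 32
 8 32  0  2
64  2  8  8
32  8 32 64

Answer: 8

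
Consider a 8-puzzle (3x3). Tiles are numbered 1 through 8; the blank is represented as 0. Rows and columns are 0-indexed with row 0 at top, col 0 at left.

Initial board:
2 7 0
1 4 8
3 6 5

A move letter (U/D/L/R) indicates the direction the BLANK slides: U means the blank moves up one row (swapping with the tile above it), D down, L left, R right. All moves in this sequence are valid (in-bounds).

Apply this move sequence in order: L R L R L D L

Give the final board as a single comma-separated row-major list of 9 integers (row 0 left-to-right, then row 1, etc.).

After move 1 (L):
2 0 7
1 4 8
3 6 5

After move 2 (R):
2 7 0
1 4 8
3 6 5

After move 3 (L):
2 0 7
1 4 8
3 6 5

After move 4 (R):
2 7 0
1 4 8
3 6 5

After move 5 (L):
2 0 7
1 4 8
3 6 5

After move 6 (D):
2 4 7
1 0 8
3 6 5

After move 7 (L):
2 4 7
0 1 8
3 6 5

Answer: 2, 4, 7, 0, 1, 8, 3, 6, 5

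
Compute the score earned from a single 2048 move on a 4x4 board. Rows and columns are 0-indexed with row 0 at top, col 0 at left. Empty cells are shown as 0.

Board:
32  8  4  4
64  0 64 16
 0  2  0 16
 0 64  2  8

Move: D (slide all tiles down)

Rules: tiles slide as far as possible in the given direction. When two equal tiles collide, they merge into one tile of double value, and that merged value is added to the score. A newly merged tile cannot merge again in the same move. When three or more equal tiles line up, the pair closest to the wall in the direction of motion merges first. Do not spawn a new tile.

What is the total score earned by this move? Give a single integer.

Answer: 32

Derivation:
Slide down:
col 0: [32, 64, 0, 0] -> [0, 0, 32, 64]  score +0 (running 0)
col 1: [8, 0, 2, 64] -> [0, 8, 2, 64]  score +0 (running 0)
col 2: [4, 64, 0, 2] -> [0, 4, 64, 2]  score +0 (running 0)
col 3: [4, 16, 16, 8] -> [0, 4, 32, 8]  score +32 (running 32)
Board after move:
 0  0  0  0
 0  8  4  4
32  2 64 32
64 64  2  8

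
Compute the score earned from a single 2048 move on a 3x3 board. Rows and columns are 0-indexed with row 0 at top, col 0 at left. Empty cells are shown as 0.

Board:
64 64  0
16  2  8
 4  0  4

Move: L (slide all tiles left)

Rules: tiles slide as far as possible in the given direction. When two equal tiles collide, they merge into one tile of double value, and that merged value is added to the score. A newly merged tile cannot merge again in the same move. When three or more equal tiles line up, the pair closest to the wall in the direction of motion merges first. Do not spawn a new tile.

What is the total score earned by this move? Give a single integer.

Answer: 136

Derivation:
Slide left:
row 0: [64, 64, 0] -> [128, 0, 0]  score +128 (running 128)
row 1: [16, 2, 8] -> [16, 2, 8]  score +0 (running 128)
row 2: [4, 0, 4] -> [8, 0, 0]  score +8 (running 136)
Board after move:
128   0   0
 16   2   8
  8   0   0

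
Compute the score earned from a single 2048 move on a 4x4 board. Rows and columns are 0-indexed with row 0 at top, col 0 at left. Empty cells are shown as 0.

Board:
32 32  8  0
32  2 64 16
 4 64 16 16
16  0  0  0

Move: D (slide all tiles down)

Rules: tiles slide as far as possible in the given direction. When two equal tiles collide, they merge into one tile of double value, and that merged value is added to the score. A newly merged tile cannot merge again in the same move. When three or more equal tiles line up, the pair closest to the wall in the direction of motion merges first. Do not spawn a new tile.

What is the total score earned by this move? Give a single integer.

Answer: 96

Derivation:
Slide down:
col 0: [32, 32, 4, 16] -> [0, 64, 4, 16]  score +64 (running 64)
col 1: [32, 2, 64, 0] -> [0, 32, 2, 64]  score +0 (running 64)
col 2: [8, 64, 16, 0] -> [0, 8, 64, 16]  score +0 (running 64)
col 3: [0, 16, 16, 0] -> [0, 0, 0, 32]  score +32 (running 96)
Board after move:
 0  0  0  0
64 32  8  0
 4  2 64  0
16 64 16 32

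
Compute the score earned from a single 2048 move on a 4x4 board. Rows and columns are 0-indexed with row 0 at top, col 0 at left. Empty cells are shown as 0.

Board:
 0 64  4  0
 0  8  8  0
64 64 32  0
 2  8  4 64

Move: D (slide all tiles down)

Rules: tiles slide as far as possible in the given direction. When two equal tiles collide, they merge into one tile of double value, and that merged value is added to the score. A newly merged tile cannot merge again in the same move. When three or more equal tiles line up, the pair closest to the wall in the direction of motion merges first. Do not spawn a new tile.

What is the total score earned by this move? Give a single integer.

Slide down:
col 0: [0, 0, 64, 2] -> [0, 0, 64, 2]  score +0 (running 0)
col 1: [64, 8, 64, 8] -> [64, 8, 64, 8]  score +0 (running 0)
col 2: [4, 8, 32, 4] -> [4, 8, 32, 4]  score +0 (running 0)
col 3: [0, 0, 0, 64] -> [0, 0, 0, 64]  score +0 (running 0)
Board after move:
 0 64  4  0
 0  8  8  0
64 64 32  0
 2  8  4 64

Answer: 0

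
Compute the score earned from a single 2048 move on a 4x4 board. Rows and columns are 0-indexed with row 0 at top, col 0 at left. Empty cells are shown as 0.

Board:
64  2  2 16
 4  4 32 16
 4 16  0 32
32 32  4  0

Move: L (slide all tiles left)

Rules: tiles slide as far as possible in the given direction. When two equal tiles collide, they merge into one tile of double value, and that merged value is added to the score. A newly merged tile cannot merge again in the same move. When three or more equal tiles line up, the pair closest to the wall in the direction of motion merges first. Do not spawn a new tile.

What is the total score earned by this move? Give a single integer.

Slide left:
row 0: [64, 2, 2, 16] -> [64, 4, 16, 0]  score +4 (running 4)
row 1: [4, 4, 32, 16] -> [8, 32, 16, 0]  score +8 (running 12)
row 2: [4, 16, 0, 32] -> [4, 16, 32, 0]  score +0 (running 12)
row 3: [32, 32, 4, 0] -> [64, 4, 0, 0]  score +64 (running 76)
Board after move:
64  4 16  0
 8 32 16  0
 4 16 32  0
64  4  0  0

Answer: 76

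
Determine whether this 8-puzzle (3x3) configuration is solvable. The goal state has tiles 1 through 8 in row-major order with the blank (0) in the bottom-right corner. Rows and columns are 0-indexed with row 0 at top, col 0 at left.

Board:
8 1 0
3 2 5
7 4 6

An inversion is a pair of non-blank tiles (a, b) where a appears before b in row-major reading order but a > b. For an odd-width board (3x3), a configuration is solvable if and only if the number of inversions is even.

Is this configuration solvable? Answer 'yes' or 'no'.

Answer: no

Derivation:
Inversions (pairs i<j in row-major order where tile[i] > tile[j] > 0): 11
11 is odd, so the puzzle is not solvable.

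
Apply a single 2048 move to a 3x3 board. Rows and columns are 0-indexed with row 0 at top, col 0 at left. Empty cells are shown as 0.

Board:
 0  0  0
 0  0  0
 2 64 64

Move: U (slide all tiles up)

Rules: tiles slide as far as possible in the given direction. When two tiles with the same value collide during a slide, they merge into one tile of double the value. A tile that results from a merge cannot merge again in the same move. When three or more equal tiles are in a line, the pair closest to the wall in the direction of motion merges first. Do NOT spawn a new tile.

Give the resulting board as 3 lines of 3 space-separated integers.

Slide up:
col 0: [0, 0, 2] -> [2, 0, 0]
col 1: [0, 0, 64] -> [64, 0, 0]
col 2: [0, 0, 64] -> [64, 0, 0]

Answer:  2 64 64
 0  0  0
 0  0  0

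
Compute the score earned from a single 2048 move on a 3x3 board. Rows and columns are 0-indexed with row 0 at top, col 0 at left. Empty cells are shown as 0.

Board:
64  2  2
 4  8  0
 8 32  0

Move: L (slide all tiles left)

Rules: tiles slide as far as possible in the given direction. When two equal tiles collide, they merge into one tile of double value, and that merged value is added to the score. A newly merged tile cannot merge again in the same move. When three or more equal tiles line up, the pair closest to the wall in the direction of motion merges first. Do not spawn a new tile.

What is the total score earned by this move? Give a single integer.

Slide left:
row 0: [64, 2, 2] -> [64, 4, 0]  score +4 (running 4)
row 1: [4, 8, 0] -> [4, 8, 0]  score +0 (running 4)
row 2: [8, 32, 0] -> [8, 32, 0]  score +0 (running 4)
Board after move:
64  4  0
 4  8  0
 8 32  0

Answer: 4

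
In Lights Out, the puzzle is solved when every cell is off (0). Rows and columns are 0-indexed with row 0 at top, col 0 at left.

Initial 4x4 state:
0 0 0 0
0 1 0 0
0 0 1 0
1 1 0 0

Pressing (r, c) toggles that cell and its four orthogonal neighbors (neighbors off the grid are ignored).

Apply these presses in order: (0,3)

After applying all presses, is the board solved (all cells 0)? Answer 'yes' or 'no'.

Answer: no

Derivation:
After press 1 at (0,3):
0 0 1 1
0 1 0 1
0 0 1 0
1 1 0 0

Lights still on: 7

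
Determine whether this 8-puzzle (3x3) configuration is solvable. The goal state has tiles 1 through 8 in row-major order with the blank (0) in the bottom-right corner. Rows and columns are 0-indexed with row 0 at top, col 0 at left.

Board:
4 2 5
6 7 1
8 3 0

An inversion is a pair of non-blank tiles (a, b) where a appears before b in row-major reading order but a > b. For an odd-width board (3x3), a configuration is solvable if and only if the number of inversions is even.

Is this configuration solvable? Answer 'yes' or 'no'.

Inversions (pairs i<j in row-major order where tile[i] > tile[j] > 0): 11
11 is odd, so the puzzle is not solvable.

Answer: no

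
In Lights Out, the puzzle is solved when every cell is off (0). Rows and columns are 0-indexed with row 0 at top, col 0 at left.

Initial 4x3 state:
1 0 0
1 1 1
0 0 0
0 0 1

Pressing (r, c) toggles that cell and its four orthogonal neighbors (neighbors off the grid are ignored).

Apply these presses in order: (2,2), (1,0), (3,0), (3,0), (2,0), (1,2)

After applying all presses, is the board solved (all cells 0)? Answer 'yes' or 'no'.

After press 1 at (2,2):
1 0 0
1 1 0
0 1 1
0 0 0

After press 2 at (1,0):
0 0 0
0 0 0
1 1 1
0 0 0

After press 3 at (3,0):
0 0 0
0 0 0
0 1 1
1 1 0

After press 4 at (3,0):
0 0 0
0 0 0
1 1 1
0 0 0

After press 5 at (2,0):
0 0 0
1 0 0
0 0 1
1 0 0

After press 6 at (1,2):
0 0 1
1 1 1
0 0 0
1 0 0

Lights still on: 5

Answer: no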